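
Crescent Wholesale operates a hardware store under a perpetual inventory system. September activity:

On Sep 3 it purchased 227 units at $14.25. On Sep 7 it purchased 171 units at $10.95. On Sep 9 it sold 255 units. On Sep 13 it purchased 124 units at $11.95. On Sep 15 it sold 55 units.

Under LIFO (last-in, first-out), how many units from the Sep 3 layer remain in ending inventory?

Sep 9, 255 sold [LIFO — newest first]: 171 @ $10.95 + 84 @ $14.25 = $3,069.45
Sep 15, 55 sold [LIFO — newest first]: 55 @ $11.95 = $657.25
Total COGS = $3,069.45 + $657.25 = $3,726.70
Ending inventory: 143 @ $14.25 + 69 @ $11.95 = $2,862.30

143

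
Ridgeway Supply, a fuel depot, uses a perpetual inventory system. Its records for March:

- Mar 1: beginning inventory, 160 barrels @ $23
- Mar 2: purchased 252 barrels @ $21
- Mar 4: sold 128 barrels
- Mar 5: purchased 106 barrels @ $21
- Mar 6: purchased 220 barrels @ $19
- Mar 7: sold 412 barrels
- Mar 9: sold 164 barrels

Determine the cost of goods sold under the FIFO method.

Mar 4, 128 sold [FIFO — oldest first]: 128 @ $23 = $2,944
Mar 7, 412 sold [FIFO — oldest first]: 32 @ $23 + 252 @ $21 + 106 @ $21 + 22 @ $19 = $8,672
Mar 9, 164 sold [FIFO — oldest first]: 164 @ $19 = $3,116
Total COGS = $2,944 + $8,672 + $3,116 = $14,732
Ending inventory: 34 @ $19 = $646

COGS = $14,732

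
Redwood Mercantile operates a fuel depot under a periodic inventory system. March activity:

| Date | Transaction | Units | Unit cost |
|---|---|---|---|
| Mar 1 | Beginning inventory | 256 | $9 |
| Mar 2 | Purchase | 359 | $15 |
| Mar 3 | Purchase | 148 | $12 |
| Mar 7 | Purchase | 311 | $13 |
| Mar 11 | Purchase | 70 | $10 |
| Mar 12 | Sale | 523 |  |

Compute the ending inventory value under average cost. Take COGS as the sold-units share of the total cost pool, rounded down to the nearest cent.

Ending inventory = $7,712.56

Mar 12, sell 523: 523/1144 × $14,208.00 → $6,495.44
Ending inventory (cost pool remaining) = $7,712.56
Check: goods available $14,208.00 = COGS $6,495.44 + ending $7,712.56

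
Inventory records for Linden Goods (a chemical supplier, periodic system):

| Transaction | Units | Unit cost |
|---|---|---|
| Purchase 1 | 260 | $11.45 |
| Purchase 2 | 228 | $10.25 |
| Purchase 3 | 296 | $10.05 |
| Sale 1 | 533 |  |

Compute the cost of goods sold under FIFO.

COGS = $5,766.25

Sale 1 (533) [FIFO — oldest first]: 260 @ $11.45 + 228 @ $10.25 + 45 @ $10.05 = $5,766.25
Ending inventory: 251 @ $10.05 = $2,522.55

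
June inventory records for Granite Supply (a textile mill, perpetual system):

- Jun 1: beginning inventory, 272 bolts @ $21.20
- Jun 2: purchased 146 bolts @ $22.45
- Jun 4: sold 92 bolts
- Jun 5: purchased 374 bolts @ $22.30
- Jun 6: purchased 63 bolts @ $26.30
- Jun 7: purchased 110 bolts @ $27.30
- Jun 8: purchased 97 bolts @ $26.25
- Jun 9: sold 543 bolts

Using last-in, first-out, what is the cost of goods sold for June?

Jun 4, 92 sold [LIFO — newest first]: 92 @ $22.45 = $2,065.40
Jun 9, 543 sold [LIFO — newest first]: 97 @ $26.25 + 110 @ $27.30 + 63 @ $26.30 + 273 @ $22.30 = $13,294.05
Total COGS = $2,065.40 + $13,294.05 = $15,359.45
Ending inventory: 272 @ $21.20 + 54 @ $22.45 + 101 @ $22.30 = $9,231.00
Check: goods available $24,590.45 = COGS $15,359.45 + ending $9,231.00

COGS = $15,359.45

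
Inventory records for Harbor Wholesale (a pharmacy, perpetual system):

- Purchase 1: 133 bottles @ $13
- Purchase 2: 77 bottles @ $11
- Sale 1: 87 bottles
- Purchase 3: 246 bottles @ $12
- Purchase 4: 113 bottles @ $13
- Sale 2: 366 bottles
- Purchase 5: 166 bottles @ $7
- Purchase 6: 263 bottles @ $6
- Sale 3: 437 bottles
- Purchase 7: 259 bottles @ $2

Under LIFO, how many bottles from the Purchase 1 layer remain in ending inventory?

108

Sale 1 (87) [LIFO — newest first]: 77 @ $11 + 10 @ $13 = $977
Sale 2 (366) [LIFO — newest first]: 113 @ $13 + 246 @ $12 + 7 @ $13 = $4,512
Sale 3 (437) [LIFO — newest first]: 263 @ $6 + 166 @ $7 + 8 @ $13 = $2,844
Total COGS = $977 + $4,512 + $2,844 = $8,333
Ending inventory: 108 @ $13 + 259 @ $2 = $1,922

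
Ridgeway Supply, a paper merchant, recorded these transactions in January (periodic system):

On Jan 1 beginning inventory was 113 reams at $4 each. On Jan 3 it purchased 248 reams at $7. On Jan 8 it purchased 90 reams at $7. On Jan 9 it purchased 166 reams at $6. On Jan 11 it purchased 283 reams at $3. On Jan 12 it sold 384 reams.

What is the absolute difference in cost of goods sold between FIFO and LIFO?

$894

FIFO COGS: 113 @ $4 + 248 @ $7 + 23 @ $7 = $2,349
LIFO COGS: 283 @ $3 + 101 @ $6 = $1,455
Difference = |$2,349 − $1,455| = $894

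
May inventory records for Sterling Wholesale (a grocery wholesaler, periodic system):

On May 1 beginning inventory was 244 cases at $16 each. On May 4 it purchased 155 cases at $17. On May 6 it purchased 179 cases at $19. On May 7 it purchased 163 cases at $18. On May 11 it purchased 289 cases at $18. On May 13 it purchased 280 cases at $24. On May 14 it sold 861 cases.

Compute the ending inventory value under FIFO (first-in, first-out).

May 14, 861 sold [FIFO — oldest first]: 244 @ $16 + 155 @ $17 + 179 @ $19 + 163 @ $18 + 120 @ $18 = $15,034
Ending inventory: 169 @ $18 + 280 @ $24 = $9,762
Check: goods available $24,796 = COGS $15,034 + ending $9,762

Ending inventory = $9,762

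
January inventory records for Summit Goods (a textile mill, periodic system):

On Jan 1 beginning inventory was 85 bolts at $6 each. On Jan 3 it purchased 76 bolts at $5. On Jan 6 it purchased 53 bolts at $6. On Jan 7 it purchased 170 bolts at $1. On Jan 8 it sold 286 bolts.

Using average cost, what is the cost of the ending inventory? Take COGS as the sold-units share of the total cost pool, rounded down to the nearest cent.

Jan 8, sell 286: 286/384 × $1,378.00 → $1,026.32
Ending inventory (cost pool remaining) = $351.68

Ending inventory = $351.68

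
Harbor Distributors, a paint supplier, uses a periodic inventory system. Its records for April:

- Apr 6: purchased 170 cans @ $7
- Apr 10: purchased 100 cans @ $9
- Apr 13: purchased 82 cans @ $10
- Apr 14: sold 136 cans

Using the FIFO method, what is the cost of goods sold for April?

COGS = $952

Apr 14, 136 sold [FIFO — oldest first]: 136 @ $7 = $952
Ending inventory: 34 @ $7 + 100 @ $9 + 82 @ $10 = $1,958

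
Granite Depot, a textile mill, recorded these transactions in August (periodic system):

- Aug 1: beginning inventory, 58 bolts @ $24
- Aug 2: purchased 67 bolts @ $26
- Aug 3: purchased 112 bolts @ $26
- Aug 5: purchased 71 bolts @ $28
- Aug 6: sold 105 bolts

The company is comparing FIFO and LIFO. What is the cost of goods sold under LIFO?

FIFO COGS: 58 @ $24 + 47 @ $26 = $2,614
LIFO COGS: 71 @ $28 + 34 @ $26 = $2,872

COGS = $2,872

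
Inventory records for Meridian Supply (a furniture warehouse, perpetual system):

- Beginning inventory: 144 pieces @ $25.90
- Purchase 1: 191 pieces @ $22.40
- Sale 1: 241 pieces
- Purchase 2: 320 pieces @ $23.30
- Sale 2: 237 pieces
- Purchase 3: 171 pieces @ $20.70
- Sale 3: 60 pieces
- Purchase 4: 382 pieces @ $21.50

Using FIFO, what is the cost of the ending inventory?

Ending inventory = $14,478.80

Sale 1 (241) [FIFO — oldest first]: 144 @ $25.90 + 97 @ $22.40 = $5,902.40
Sale 2 (237) [FIFO — oldest first]: 94 @ $22.40 + 143 @ $23.30 = $5,437.50
Sale 3 (60) [FIFO — oldest first]: 60 @ $23.30 = $1,398.00
Total COGS = $5,902.40 + $5,437.50 + $1,398.00 = $12,737.90
Ending inventory: 117 @ $23.30 + 171 @ $20.70 + 382 @ $21.50 = $14,478.80
Check: goods available $27,216.70 = COGS $12,737.90 + ending $14,478.80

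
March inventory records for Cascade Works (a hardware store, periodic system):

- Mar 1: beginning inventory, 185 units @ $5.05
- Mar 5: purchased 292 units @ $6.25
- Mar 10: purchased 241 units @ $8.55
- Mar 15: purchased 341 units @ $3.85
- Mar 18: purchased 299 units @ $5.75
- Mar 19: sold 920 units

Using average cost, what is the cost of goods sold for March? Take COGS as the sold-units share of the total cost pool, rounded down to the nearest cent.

Mar 19, sell 920: 920/1358 × $7,851.90 → $5,319.40
Ending inventory (cost pool remaining) = $2,532.50

COGS = $5,319.40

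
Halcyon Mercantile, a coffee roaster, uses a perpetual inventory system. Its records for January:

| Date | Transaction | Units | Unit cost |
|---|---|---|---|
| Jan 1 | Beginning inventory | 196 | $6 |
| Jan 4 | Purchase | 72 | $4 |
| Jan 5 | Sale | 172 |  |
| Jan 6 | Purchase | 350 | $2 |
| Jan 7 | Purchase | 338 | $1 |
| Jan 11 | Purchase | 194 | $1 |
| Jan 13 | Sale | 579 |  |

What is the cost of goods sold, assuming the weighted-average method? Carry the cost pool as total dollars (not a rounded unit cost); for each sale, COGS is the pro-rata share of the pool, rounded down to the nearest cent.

After Jan 1: 196 on hand, pool $1,176.00 (≈ $6.0000 each)
After Jan 4: 268 on hand, pool $1,464.00 (≈ $5.4627 each)
Jan 5, sell 172: 172/268 × $1,464.00 → $939.58
After Jan 6: 446 on hand, pool $1,224.42 (≈ $2.7453 each)
After Jan 7: 784 on hand, pool $1,562.42 (≈ $1.9929 each)
After Jan 11: 978 on hand, pool $1,756.42 (≈ $1.7959 each)
Jan 13, sell 579: 579/978 × $1,756.42 → $1,039.84
Total COGS = $939.58 + $1,039.84 = $1,979.42
Ending inventory (cost pool remaining) = $716.58

COGS = $1,979.42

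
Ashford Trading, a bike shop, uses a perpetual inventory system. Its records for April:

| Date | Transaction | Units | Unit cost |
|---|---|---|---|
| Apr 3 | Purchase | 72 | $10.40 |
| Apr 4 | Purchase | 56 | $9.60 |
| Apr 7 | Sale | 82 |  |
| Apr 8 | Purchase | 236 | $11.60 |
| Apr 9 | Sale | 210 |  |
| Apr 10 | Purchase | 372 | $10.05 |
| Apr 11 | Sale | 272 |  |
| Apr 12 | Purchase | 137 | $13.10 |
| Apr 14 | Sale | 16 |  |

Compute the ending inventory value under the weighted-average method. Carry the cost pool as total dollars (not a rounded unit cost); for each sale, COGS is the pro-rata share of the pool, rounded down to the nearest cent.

After Apr 3: 72 on hand, pool $748.80 (≈ $10.4000 each)
After Apr 4: 128 on hand, pool $1,286.40 (≈ $10.0500 each)
Apr 7, sell 82: 82/128 × $1,286.40 → $824.10
After Apr 8: 282 on hand, pool $3,199.90 (≈ $11.3472 each)
Apr 9, sell 210: 210/282 × $3,199.90 → $2,382.90
After Apr 10: 444 on hand, pool $4,555.60 (≈ $10.2604 each)
Apr 11, sell 272: 272/444 × $4,555.60 → $2,790.81
After Apr 12: 309 on hand, pool $3,559.49 (≈ $11.5194 each)
Apr 14, sell 16: 16/309 × $3,559.49 → $184.31
Total COGS = $824.10 + $2,382.90 + $2,790.81 + $184.31 = $6,182.12
Ending inventory (cost pool remaining) = $3,375.18
Check: goods available $9,557.30 = COGS $6,182.12 + ending $3,375.18

Ending inventory = $3,375.18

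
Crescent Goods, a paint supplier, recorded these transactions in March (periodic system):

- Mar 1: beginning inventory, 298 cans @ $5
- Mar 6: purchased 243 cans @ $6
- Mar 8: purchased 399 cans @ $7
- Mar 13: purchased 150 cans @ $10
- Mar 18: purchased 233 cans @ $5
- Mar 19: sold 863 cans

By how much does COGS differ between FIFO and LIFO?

$742

FIFO COGS: 298 @ $5 + 243 @ $6 + 322 @ $7 = $5,202
LIFO COGS: 233 @ $5 + 150 @ $10 + 399 @ $7 + 81 @ $6 = $5,944
Difference = |$5,202 − $5,944| = $742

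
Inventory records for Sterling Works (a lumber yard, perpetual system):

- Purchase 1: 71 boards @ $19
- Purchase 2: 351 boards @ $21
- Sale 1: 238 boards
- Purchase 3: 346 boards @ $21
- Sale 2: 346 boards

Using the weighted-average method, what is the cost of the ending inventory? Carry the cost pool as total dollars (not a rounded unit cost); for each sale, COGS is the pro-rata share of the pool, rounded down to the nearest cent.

After Purchase 1: 71 on hand, pool $1,349.00 (≈ $19.0000 each)
After Purchase 2: 422 on hand, pool $8,720.00 (≈ $20.6635 each)
Sale 1, sell 238: 238/422 × $8,720.00 → $4,917.91
After Purchase 3: 530 on hand, pool $11,068.09 (≈ $20.8832 each)
Sale 2, sell 346: 346/530 × $11,068.09 → $7,225.58
Total COGS = $4,917.91 + $7,225.58 = $12,143.49
Ending inventory (cost pool remaining) = $3,842.51
Check: goods available $15,986.00 = COGS $12,143.49 + ending $3,842.51

Ending inventory = $3,842.51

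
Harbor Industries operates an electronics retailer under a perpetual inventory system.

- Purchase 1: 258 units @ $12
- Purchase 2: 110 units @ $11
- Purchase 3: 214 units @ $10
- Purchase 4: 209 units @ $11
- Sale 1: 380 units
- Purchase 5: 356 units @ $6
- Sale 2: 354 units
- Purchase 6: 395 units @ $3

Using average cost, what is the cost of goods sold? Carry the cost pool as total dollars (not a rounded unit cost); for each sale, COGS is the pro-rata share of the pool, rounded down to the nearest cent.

COGS = $7,284.14

After Purchase 1: 258 on hand, pool $3,096.00 (≈ $12.0000 each)
After Purchase 2: 368 on hand, pool $4,306.00 (≈ $11.7011 each)
After Purchase 3: 582 on hand, pool $6,446.00 (≈ $11.0756 each)
After Purchase 4: 791 on hand, pool $8,745.00 (≈ $11.0556 each)
Sale 1, sell 380: 380/791 × $8,745.00 → $4,201.13
After Purchase 5: 767 on hand, pool $6,679.87 (≈ $8.7091 each)
Sale 2, sell 354: 354/767 × $6,679.87 → $3,083.01
After Purchase 6: 808 on hand, pool $4,781.86 (≈ $5.9181 each)
Total COGS = $4,201.13 + $3,083.01 = $7,284.14
Ending inventory (cost pool remaining) = $4,781.86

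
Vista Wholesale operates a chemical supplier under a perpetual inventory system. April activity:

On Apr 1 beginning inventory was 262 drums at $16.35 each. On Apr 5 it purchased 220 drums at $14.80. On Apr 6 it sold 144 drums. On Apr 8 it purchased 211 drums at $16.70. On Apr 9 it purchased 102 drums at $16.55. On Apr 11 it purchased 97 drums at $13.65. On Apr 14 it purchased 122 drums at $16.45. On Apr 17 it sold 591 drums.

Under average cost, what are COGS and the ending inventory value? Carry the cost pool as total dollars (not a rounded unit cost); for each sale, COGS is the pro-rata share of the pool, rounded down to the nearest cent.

After Apr 1: 262 on hand, pool $4,283.70 (≈ $16.3500 each)
After Apr 5: 482 on hand, pool $7,539.70 (≈ $15.6425 each)
Apr 6, sell 144: 144/482 × $7,539.70 → $2,252.52
After Apr 8: 549 on hand, pool $8,810.88 (≈ $16.0490 each)
After Apr 9: 651 on hand, pool $10,498.98 (≈ $16.1275 each)
After Apr 11: 748 on hand, pool $11,823.03 (≈ $15.8062 each)
After Apr 14: 870 on hand, pool $13,829.93 (≈ $15.8965 each)
Apr 17, sell 591: 591/870 × $13,829.93 → $9,394.81
Total COGS = $2,252.52 + $9,394.81 = $11,647.33
Ending inventory (cost pool remaining) = $4,435.12

COGS = $11,647.33; ending inventory = $4,435.12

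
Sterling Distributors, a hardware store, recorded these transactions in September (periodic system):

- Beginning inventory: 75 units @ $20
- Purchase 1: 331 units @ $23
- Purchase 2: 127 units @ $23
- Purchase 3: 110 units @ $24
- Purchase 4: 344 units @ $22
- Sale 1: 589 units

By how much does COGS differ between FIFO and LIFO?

FIFO COGS: 75 @ $20 + 331 @ $23 + 127 @ $23 + 56 @ $24 = $13,378
LIFO COGS: 344 @ $22 + 110 @ $24 + 127 @ $23 + 8 @ $23 = $13,313
Difference = |$13,378 − $13,313| = $65

$65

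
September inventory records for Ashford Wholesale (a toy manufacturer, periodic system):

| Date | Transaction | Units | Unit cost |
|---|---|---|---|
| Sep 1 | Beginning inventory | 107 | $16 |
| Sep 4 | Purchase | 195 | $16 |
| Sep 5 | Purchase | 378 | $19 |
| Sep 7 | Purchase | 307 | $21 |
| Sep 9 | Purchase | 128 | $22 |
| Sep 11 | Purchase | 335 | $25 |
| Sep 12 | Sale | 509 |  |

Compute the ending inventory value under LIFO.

Sep 12, 509 sold [LIFO — newest first]: 335 @ $25 + 128 @ $22 + 46 @ $21 = $12,157
Ending inventory: 107 @ $16 + 195 @ $16 + 378 @ $19 + 261 @ $21 = $17,495

Ending inventory = $17,495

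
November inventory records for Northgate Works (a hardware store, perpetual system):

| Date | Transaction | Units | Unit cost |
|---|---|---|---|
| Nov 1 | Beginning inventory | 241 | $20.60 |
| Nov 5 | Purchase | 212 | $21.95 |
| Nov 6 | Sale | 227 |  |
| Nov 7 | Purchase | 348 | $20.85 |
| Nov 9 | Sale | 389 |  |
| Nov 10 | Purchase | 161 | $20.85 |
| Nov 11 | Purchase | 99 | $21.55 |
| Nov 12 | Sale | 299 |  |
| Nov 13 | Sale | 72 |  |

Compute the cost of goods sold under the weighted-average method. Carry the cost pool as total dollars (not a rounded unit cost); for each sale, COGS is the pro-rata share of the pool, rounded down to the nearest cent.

COGS = $20,805.04

After Nov 1: 241 on hand, pool $4,964.60 (≈ $20.6000 each)
After Nov 5: 453 on hand, pool $9,618.00 (≈ $21.2318 each)
Nov 6, sell 227: 227/453 × $9,618.00 → $4,819.61
After Nov 7: 574 on hand, pool $12,054.19 (≈ $21.0003 each)
Nov 9, sell 389: 389/574 × $12,054.19 → $8,169.12
After Nov 10: 346 on hand, pool $7,241.92 (≈ $20.9304 each)
After Nov 11: 445 on hand, pool $9,375.37 (≈ $21.0682 each)
Nov 12, sell 299: 299/445 × $9,375.37 → $6,299.40
Nov 13, sell 72: 72/146 × $3,075.97 → $1,516.91
Total COGS = $4,819.61 + $8,169.12 + $6,299.40 + $1,516.91 = $20,805.04
Ending inventory (cost pool remaining) = $1,559.06
Check: goods available $22,364.10 = COGS $20,805.04 + ending $1,559.06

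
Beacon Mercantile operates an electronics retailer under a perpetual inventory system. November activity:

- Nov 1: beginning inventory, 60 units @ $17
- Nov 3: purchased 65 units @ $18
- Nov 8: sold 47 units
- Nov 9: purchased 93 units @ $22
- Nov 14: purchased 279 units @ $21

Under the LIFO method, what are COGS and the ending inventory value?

Nov 8, 47 sold [LIFO — newest first]: 47 @ $18 = $846
Ending inventory: 60 @ $17 + 18 @ $18 + 93 @ $22 + 279 @ $21 = $9,249

COGS = $846; ending inventory = $9,249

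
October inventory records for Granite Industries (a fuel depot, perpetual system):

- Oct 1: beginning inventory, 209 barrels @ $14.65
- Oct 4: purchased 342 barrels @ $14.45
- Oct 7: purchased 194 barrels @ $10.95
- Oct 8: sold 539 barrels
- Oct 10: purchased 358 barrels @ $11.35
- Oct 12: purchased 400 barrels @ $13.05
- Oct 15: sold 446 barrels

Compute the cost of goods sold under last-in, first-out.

COGS = $12,852.25

Oct 8, 539 sold [LIFO — newest first]: 194 @ $10.95 + 342 @ $14.45 + 3 @ $14.65 = $7,110.15
Oct 15, 446 sold [LIFO — newest first]: 400 @ $13.05 + 46 @ $11.35 = $5,742.10
Total COGS = $7,110.15 + $5,742.10 = $12,852.25
Ending inventory: 206 @ $14.65 + 312 @ $11.35 = $6,559.10
Check: goods available $19,411.35 = COGS $12,852.25 + ending $6,559.10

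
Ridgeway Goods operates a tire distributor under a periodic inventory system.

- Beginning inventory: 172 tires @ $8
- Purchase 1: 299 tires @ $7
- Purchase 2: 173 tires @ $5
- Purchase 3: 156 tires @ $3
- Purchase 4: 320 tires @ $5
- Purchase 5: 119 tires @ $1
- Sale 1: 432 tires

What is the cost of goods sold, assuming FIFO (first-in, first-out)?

COGS = $3,196

Sale 1 (432) [FIFO — oldest first]: 172 @ $8 + 260 @ $7 = $3,196
Ending inventory: 39 @ $7 + 173 @ $5 + 156 @ $3 + 320 @ $5 + 119 @ $1 = $3,325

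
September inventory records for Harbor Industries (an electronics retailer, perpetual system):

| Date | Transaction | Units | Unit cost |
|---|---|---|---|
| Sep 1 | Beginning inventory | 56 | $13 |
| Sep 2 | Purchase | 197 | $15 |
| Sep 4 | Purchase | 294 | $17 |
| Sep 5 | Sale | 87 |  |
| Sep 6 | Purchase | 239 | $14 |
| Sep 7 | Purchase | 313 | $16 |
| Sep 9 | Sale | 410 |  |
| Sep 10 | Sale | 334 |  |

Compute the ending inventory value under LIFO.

Sep 5, 87 sold [LIFO — newest first]: 87 @ $17 = $1,479
Sep 9, 410 sold [LIFO — newest first]: 313 @ $16 + 97 @ $14 = $6,366
Sep 10, 334 sold [LIFO — newest first]: 142 @ $14 + 192 @ $17 = $5,252
Total COGS = $1,479 + $6,366 + $5,252 = $13,097
Ending inventory: 56 @ $13 + 197 @ $15 + 15 @ $17 = $3,938
Check: goods available $17,035 = COGS $13,097 + ending $3,938

Ending inventory = $3,938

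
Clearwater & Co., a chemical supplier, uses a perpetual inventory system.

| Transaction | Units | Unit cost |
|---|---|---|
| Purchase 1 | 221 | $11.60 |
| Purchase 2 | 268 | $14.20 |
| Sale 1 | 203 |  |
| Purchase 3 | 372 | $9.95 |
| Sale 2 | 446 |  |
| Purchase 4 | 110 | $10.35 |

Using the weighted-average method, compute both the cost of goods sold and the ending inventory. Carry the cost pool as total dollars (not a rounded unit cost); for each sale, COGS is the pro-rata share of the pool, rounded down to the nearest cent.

COGS = $7,677.85; ending inventory = $3,531.25

After Purchase 1: 221 on hand, pool $2,563.60 (≈ $11.6000 each)
After Purchase 2: 489 on hand, pool $6,369.20 (≈ $13.0249 each)
Sale 1, sell 203: 203/489 × $6,369.20 → $2,644.06
After Purchase 3: 658 on hand, pool $7,426.54 (≈ $11.2865 each)
Sale 2, sell 446: 446/658 × $7,426.54 → $5,033.79
After Purchase 4: 322 on hand, pool $3,531.25 (≈ $10.9666 each)
Total COGS = $2,644.06 + $5,033.79 = $7,677.85
Ending inventory (cost pool remaining) = $3,531.25
Check: goods available $11,209.10 = COGS $7,677.85 + ending $3,531.25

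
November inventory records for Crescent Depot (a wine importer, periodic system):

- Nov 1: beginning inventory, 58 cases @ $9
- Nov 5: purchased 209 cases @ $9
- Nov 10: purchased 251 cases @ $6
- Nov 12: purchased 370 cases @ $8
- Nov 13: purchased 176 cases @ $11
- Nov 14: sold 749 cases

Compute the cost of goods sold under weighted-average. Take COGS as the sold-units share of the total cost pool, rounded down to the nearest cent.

Nov 14, sell 749: 749/1064 × $8,805.00 → $6,198.25
Ending inventory (cost pool remaining) = $2,606.75
Check: goods available $8,805.00 = COGS $6,198.25 + ending $2,606.75

COGS = $6,198.25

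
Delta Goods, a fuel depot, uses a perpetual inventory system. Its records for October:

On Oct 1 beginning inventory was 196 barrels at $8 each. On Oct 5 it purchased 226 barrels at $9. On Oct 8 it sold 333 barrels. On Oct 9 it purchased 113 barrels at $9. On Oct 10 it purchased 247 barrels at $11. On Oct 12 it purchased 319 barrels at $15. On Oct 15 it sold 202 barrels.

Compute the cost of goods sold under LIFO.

COGS = $5,920

Oct 8, 333 sold [LIFO — newest first]: 226 @ $9 + 107 @ $8 = $2,890
Oct 15, 202 sold [LIFO — newest first]: 202 @ $15 = $3,030
Total COGS = $2,890 + $3,030 = $5,920
Ending inventory: 89 @ $8 + 113 @ $9 + 247 @ $11 + 117 @ $15 = $6,201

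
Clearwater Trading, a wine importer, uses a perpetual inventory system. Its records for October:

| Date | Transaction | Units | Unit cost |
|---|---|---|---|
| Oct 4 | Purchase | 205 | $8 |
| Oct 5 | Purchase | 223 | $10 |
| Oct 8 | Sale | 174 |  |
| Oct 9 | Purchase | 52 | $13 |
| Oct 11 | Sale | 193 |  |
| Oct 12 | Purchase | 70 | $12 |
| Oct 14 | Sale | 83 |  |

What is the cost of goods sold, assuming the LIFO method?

COGS = $4,586

Oct 8, 174 sold [LIFO — newest first]: 174 @ $10 = $1,740
Oct 11, 193 sold [LIFO — newest first]: 52 @ $13 + 49 @ $10 + 92 @ $8 = $1,902
Oct 14, 83 sold [LIFO — newest first]: 70 @ $12 + 13 @ $8 = $944
Total COGS = $1,740 + $1,902 + $944 = $4,586
Ending inventory: 100 @ $8 = $800
Check: goods available $5,386 = COGS $4,586 + ending $800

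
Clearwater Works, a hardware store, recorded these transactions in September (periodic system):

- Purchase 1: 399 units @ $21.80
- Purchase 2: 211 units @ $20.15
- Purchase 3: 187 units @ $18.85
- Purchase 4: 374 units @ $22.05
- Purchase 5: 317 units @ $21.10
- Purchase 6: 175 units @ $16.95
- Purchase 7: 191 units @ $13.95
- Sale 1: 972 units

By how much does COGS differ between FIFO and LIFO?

FIFO COGS: 399 @ $21.80 + 211 @ $20.15 + 187 @ $18.85 + 175 @ $22.05 = $20,333.55
LIFO COGS: 191 @ $13.95 + 175 @ $16.95 + 317 @ $21.10 + 289 @ $22.05 = $18,691.85
Difference = |$20,333.55 − $18,691.85| = $1,641.70

$1,641.70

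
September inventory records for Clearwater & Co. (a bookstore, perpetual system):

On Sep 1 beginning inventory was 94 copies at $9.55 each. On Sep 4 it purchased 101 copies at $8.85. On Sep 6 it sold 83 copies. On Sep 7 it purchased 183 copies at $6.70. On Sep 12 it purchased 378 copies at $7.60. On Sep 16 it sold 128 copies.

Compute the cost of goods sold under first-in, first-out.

Sep 6, 83 sold [FIFO — oldest first]: 83 @ $9.55 = $792.65
Sep 16, 128 sold [FIFO — oldest first]: 11 @ $9.55 + 101 @ $8.85 + 16 @ $6.70 = $1,106.10
Total COGS = $792.65 + $1,106.10 = $1,898.75
Ending inventory: 167 @ $6.70 + 378 @ $7.60 = $3,991.70

COGS = $1,898.75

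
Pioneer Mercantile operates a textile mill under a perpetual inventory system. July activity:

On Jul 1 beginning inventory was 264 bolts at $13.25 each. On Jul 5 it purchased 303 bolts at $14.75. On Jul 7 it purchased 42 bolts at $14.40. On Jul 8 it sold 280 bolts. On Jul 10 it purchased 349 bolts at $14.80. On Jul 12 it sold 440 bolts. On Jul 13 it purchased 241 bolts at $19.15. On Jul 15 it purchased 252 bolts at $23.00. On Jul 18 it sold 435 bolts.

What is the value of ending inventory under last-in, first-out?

Ending inventory = $4,264.20

Jul 8, 280 sold [LIFO — newest first]: 42 @ $14.40 + 238 @ $14.75 = $4,115.30
Jul 12, 440 sold [LIFO — newest first]: 349 @ $14.80 + 65 @ $14.75 + 26 @ $13.25 = $6,468.45
Jul 18, 435 sold [LIFO — newest first]: 252 @ $23.00 + 183 @ $19.15 = $9,300.45
Total COGS = $4,115.30 + $6,468.45 + $9,300.45 = $19,884.20
Ending inventory: 238 @ $13.25 + 58 @ $19.15 = $4,264.20
Check: goods available $24,148.40 = COGS $19,884.20 + ending $4,264.20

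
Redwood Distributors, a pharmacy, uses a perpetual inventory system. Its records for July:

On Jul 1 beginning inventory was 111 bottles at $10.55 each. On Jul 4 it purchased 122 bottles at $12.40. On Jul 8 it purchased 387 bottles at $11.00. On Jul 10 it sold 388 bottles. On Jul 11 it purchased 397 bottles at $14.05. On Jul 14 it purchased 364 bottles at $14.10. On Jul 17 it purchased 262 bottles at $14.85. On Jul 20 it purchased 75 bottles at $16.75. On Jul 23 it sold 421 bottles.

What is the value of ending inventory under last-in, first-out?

Ending inventory = $12,197.30

Jul 10, 388 sold [LIFO — newest first]: 387 @ $11.00 + 1 @ $12.40 = $4,269.40
Jul 23, 421 sold [LIFO — newest first]: 75 @ $16.75 + 262 @ $14.85 + 84 @ $14.10 = $6,331.35
Total COGS = $4,269.40 + $6,331.35 = $10,600.75
Ending inventory: 111 @ $10.55 + 121 @ $12.40 + 397 @ $14.05 + 280 @ $14.10 = $12,197.30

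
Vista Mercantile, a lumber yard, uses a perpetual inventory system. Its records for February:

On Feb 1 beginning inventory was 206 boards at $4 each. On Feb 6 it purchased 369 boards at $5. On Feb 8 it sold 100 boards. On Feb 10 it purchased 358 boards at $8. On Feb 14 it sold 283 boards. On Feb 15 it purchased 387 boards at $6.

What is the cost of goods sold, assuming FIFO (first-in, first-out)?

Feb 8, 100 sold [FIFO — oldest first]: 100 @ $4 = $400
Feb 14, 283 sold [FIFO — oldest first]: 106 @ $4 + 177 @ $5 = $1,309
Total COGS = $400 + $1,309 = $1,709
Ending inventory: 192 @ $5 + 358 @ $8 + 387 @ $6 = $6,146

COGS = $1,709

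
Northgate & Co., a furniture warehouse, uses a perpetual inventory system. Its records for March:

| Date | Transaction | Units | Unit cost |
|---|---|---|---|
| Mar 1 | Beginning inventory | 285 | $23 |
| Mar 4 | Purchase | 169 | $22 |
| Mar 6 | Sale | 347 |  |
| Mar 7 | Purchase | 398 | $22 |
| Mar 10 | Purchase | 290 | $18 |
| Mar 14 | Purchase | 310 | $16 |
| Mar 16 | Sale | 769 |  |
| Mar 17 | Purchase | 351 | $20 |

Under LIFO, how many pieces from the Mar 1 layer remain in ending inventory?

Mar 6, 347 sold [LIFO — newest first]: 169 @ $22 + 178 @ $23 = $7,812
Mar 16, 769 sold [LIFO — newest first]: 310 @ $16 + 290 @ $18 + 169 @ $22 = $13,898
Total COGS = $7,812 + $13,898 = $21,710
Ending inventory: 107 @ $23 + 229 @ $22 + 351 @ $20 = $14,519

107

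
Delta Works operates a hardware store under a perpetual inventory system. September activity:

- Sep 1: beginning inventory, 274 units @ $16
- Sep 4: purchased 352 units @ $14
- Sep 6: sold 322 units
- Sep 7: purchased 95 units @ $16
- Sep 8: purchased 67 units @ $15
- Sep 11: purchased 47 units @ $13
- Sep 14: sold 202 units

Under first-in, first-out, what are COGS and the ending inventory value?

COGS = $7,884; ending inventory = $4,564

Sep 6, 322 sold [FIFO — oldest first]: 274 @ $16 + 48 @ $14 = $5,056
Sep 14, 202 sold [FIFO — oldest first]: 202 @ $14 = $2,828
Total COGS = $5,056 + $2,828 = $7,884
Ending inventory: 102 @ $14 + 95 @ $16 + 67 @ $15 + 47 @ $13 = $4,564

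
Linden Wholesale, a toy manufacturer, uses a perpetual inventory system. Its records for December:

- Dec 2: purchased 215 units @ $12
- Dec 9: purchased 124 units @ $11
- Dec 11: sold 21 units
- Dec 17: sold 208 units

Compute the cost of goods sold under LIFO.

Dec 11, 21 sold [LIFO — newest first]: 21 @ $11 = $231
Dec 17, 208 sold [LIFO — newest first]: 103 @ $11 + 105 @ $12 = $2,393
Total COGS = $231 + $2,393 = $2,624
Ending inventory: 110 @ $12 = $1,320

COGS = $2,624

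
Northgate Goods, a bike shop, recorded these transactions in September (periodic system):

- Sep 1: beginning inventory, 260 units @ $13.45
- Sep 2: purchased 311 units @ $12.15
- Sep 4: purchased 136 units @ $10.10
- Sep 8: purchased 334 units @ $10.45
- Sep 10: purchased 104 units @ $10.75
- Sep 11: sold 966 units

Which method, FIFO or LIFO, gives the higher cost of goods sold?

FIFO COGS: 260 @ $13.45 + 311 @ $12.15 + 136 @ $10.10 + 259 @ $10.45 = $11,355.80
LIFO COGS: 104 @ $10.75 + 334 @ $10.45 + 136 @ $10.10 + 311 @ $12.15 + 81 @ $13.45 = $10,850.00

FIFO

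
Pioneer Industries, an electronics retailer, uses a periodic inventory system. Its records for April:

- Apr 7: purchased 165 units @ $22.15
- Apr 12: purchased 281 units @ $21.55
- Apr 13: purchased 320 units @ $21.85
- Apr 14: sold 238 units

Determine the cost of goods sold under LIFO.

Apr 14, 238 sold [LIFO — newest first]: 238 @ $21.85 = $5,200.30
Ending inventory: 165 @ $22.15 + 281 @ $21.55 + 82 @ $21.85 = $11,502.00
Check: goods available $16,702.30 = COGS $5,200.30 + ending $11,502.00

COGS = $5,200.30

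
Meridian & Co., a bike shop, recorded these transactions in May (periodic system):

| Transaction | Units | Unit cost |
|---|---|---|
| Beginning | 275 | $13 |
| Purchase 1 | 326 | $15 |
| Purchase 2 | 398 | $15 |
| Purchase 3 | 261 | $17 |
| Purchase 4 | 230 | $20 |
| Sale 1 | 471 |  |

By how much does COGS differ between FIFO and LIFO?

FIFO COGS: 275 @ $13 + 196 @ $15 = $6,515
LIFO COGS: 230 @ $20 + 241 @ $17 = $8,697
Difference = |$6,515 − $8,697| = $2,182

$2,182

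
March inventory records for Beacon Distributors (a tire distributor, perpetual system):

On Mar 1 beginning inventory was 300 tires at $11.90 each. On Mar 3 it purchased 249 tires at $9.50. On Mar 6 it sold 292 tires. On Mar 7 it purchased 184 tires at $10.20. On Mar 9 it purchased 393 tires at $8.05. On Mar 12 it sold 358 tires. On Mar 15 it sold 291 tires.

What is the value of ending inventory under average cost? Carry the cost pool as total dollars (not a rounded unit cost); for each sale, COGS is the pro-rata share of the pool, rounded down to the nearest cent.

After Mar 1: 300 on hand, pool $3,570.00 (≈ $11.9000 each)
After Mar 3: 549 on hand, pool $5,935.50 (≈ $10.8115 each)
Mar 6, sell 292: 292/549 × $5,935.50 → $3,156.95
After Mar 7: 441 on hand, pool $4,655.35 (≈ $10.5563 each)
After Mar 9: 834 on hand, pool $7,819.00 (≈ $9.3753 each)
Mar 12, sell 358: 358/834 × $7,819.00 → $3,356.35
Mar 15, sell 291: 291/476 × $4,462.65 → $2,728.21
Total COGS = $3,156.95 + $3,356.35 + $2,728.21 = $9,241.51
Ending inventory (cost pool remaining) = $1,734.44
Check: goods available $10,975.95 = COGS $9,241.51 + ending $1,734.44

Ending inventory = $1,734.44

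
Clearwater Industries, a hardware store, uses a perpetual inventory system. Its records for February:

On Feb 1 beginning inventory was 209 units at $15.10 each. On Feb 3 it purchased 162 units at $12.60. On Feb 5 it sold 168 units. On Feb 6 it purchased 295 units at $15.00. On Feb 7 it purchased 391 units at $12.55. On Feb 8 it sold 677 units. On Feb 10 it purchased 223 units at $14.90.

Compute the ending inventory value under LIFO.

Ending inventory = $6,523.00

Feb 5, 168 sold [LIFO — newest first]: 162 @ $12.60 + 6 @ $15.10 = $2,131.80
Feb 8, 677 sold [LIFO — newest first]: 391 @ $12.55 + 286 @ $15.00 = $9,197.05
Total COGS = $2,131.80 + $9,197.05 = $11,328.85
Ending inventory: 203 @ $15.10 + 9 @ $15.00 + 223 @ $14.90 = $6,523.00
Check: goods available $17,851.85 = COGS $11,328.85 + ending $6,523.00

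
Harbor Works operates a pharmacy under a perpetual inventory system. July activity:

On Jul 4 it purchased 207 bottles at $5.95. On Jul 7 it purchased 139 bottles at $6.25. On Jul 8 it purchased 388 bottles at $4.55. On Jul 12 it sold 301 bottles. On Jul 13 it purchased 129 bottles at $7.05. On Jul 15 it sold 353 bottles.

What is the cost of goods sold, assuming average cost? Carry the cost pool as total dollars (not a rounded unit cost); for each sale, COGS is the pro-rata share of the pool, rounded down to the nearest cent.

COGS = $3,588.94

After Jul 4: 207 on hand, pool $1,231.65 (≈ $5.9500 each)
After Jul 7: 346 on hand, pool $2,100.40 (≈ $6.0705 each)
After Jul 8: 734 on hand, pool $3,865.80 (≈ $5.2668 each)
Jul 12, sell 301: 301/734 × $3,865.80 → $1,585.29
After Jul 13: 562 on hand, pool $3,189.96 (≈ $5.6761 each)
Jul 15, sell 353: 353/562 × $3,189.96 → $2,003.65
Total COGS = $1,585.29 + $2,003.65 = $3,588.94
Ending inventory (cost pool remaining) = $1,186.31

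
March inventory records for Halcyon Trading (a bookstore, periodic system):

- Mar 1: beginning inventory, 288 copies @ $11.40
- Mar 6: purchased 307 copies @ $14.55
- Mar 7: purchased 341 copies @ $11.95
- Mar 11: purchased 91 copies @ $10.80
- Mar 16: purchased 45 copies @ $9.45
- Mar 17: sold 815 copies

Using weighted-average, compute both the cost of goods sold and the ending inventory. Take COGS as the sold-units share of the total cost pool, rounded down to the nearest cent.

Mar 17, sell 815: 815/1072 × $13,233.05 → $10,060.57
Ending inventory (cost pool remaining) = $3,172.48
Check: goods available $13,233.05 = COGS $10,060.57 + ending $3,172.48

COGS = $10,060.57; ending inventory = $3,172.48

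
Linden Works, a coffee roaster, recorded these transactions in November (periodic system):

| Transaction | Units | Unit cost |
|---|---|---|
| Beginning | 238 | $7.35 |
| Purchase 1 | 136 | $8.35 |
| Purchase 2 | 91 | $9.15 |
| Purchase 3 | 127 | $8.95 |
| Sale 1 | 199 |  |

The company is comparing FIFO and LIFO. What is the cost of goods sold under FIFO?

COGS = $1,462.65

FIFO COGS: 199 @ $7.35 = $1,462.65
LIFO COGS: 127 @ $8.95 + 72 @ $9.15 = $1,795.45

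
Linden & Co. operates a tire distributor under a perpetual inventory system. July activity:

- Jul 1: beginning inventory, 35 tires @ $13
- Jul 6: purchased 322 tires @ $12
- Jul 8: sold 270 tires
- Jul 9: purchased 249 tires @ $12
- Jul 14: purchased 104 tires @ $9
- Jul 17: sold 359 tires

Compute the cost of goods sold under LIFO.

COGS = $7,236

Jul 8, 270 sold [LIFO — newest first]: 270 @ $12 = $3,240
Jul 17, 359 sold [LIFO — newest first]: 104 @ $9 + 249 @ $12 + 6 @ $12 = $3,996
Total COGS = $3,240 + $3,996 = $7,236
Ending inventory: 35 @ $13 + 46 @ $12 = $1,007
Check: goods available $8,243 = COGS $7,236 + ending $1,007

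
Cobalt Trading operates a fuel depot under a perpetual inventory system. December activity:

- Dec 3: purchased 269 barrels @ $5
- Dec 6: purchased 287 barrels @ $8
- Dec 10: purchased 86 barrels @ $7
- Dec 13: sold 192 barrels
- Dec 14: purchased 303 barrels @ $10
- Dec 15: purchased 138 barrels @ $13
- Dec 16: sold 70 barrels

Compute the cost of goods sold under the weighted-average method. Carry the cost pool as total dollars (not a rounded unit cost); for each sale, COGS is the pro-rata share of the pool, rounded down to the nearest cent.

After Dec 3: 269 on hand, pool $1,345.00 (≈ $5.0000 each)
After Dec 6: 556 on hand, pool $3,641.00 (≈ $6.5486 each)
After Dec 10: 642 on hand, pool $4,243.00 (≈ $6.6090 each)
Dec 13, sell 192: 192/642 × $4,243.00 → $1,268.93
After Dec 14: 753 on hand, pool $6,004.07 (≈ $7.9735 each)
After Dec 15: 891 on hand, pool $7,798.07 (≈ $8.7520 each)
Dec 16, sell 70: 70/891 × $7,798.07 → $612.64
Total COGS = $1,268.93 + $612.64 = $1,881.57
Ending inventory (cost pool remaining) = $7,185.43

COGS = $1,881.57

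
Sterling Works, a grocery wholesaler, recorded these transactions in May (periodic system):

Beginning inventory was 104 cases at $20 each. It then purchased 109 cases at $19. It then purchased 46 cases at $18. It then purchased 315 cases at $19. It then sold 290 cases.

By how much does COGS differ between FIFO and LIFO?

$58

FIFO COGS: 104 @ $20 + 109 @ $19 + 46 @ $18 + 31 @ $19 = $5,568
LIFO COGS: 290 @ $19 = $5,510
Difference = |$5,568 − $5,510| = $58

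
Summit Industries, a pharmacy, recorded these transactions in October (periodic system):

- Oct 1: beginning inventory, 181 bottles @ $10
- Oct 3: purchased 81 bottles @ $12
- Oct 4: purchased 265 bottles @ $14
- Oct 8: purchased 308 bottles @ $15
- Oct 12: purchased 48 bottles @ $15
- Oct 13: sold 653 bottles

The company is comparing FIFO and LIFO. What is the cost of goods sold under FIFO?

COGS = $8,382

FIFO COGS: 181 @ $10 + 81 @ $12 + 265 @ $14 + 126 @ $15 = $8,382
LIFO COGS: 48 @ $15 + 308 @ $15 + 265 @ $14 + 32 @ $12 = $9,434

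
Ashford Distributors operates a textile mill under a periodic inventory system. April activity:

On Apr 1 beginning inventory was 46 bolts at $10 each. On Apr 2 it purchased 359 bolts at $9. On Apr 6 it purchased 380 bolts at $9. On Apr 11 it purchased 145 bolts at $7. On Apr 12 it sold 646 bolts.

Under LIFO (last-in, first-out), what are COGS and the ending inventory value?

COGS = $5,524; ending inventory = $2,602

Apr 12, 646 sold [LIFO — newest first]: 145 @ $7 + 380 @ $9 + 121 @ $9 = $5,524
Ending inventory: 46 @ $10 + 238 @ $9 = $2,602
Check: goods available $8,126 = COGS $5,524 + ending $2,602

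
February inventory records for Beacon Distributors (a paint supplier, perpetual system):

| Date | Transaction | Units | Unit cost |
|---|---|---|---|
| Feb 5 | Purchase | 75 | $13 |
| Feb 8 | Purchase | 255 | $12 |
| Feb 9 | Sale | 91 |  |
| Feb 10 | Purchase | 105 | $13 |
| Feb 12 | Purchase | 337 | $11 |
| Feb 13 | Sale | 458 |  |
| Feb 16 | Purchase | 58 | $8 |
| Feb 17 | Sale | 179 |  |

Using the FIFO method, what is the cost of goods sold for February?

Feb 9, 91 sold [FIFO — oldest first]: 75 @ $13 + 16 @ $12 = $1,167
Feb 13, 458 sold [FIFO — oldest first]: 239 @ $12 + 105 @ $13 + 114 @ $11 = $5,487
Feb 17, 179 sold [FIFO — oldest first]: 179 @ $11 = $1,969
Total COGS = $1,167 + $5,487 + $1,969 = $8,623
Ending inventory: 44 @ $11 + 58 @ $8 = $948
Check: goods available $9,571 = COGS $8,623 + ending $948

COGS = $8,623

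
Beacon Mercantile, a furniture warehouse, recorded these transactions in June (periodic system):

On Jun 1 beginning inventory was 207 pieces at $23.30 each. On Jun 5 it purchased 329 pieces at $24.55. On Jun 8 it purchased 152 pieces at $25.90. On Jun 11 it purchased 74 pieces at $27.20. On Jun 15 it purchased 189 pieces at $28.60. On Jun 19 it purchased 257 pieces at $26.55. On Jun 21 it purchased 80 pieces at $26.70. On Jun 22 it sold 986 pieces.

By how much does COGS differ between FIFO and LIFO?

FIFO COGS: 207 @ $23.30 + 329 @ $24.55 + 152 @ $25.90 + 74 @ $27.20 + 189 @ $28.60 + 35 @ $26.55 = $25,184.30
LIFO COGS: 80 @ $26.70 + 257 @ $26.55 + 189 @ $28.60 + 74 @ $27.20 + 152 @ $25.90 + 234 @ $24.55 = $26,059.05
Difference = |$25,184.30 − $26,059.05| = $874.75

$874.75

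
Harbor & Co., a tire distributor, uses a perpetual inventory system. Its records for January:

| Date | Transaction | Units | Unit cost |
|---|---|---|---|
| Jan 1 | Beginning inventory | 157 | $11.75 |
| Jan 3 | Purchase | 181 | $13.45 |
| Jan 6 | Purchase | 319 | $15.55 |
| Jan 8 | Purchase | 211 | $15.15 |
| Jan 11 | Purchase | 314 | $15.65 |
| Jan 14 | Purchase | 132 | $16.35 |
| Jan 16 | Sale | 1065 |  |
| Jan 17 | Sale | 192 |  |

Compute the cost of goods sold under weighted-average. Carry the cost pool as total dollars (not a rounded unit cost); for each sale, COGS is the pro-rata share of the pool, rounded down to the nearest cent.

COGS = $18,662.33

After Jan 1: 157 on hand, pool $1,844.75 (≈ $11.7500 each)
After Jan 3: 338 on hand, pool $4,279.20 (≈ $12.6604 each)
After Jan 6: 657 on hand, pool $9,239.65 (≈ $14.0634 each)
After Jan 8: 868 on hand, pool $12,436.30 (≈ $14.3275 each)
After Jan 11: 1182 on hand, pool $17,350.40 (≈ $14.6788 each)
After Jan 14: 1314 on hand, pool $19,508.60 (≈ $14.8467 each)
Jan 16, sell 1065: 1065/1314 × $19,508.60 → $15,811.76
Jan 17, sell 192: 192/249 × $3,696.84 → $2,850.57
Total COGS = $15,811.76 + $2,850.57 = $18,662.33
Ending inventory (cost pool remaining) = $846.27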